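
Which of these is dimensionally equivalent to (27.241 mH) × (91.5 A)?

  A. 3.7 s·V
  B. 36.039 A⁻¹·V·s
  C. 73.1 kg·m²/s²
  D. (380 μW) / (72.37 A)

Reference: [kg·m²·s⁻²·A⁻²] · [A] = kg·m²·s⁻²·A⁻¹.
Each option:
  A. V·s = J·C⁻¹·s = kg·m²·s⁻²·A⁻¹  ← same
  B. V·s·A⁻¹ = J·C⁻¹·s·A⁻¹ = kg·m²·s⁻²·A⁻²
  C. kg·m²·s⁻²
  D. [kg·m²·s⁻³] / [A] = kg·m²·s⁻³·A⁻¹
Only A. matches kg·m²·s⁻²·A⁻¹.

A.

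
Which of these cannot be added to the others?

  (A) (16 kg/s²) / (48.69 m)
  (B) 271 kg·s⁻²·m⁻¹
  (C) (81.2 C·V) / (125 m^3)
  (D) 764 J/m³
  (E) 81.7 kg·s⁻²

(E)

Work out the base dimensions of each:
  (A) [kg·s⁻²] / [m] = kg·m⁻¹·s⁻²
  (B) kg·m⁻¹·s⁻²
  (C) [kg·m²·s⁻²] / [m³] = kg·m⁻¹·s⁻²
  (D) J·m⁻³ = N·m·m⁻³ = kg·m⁻¹·s⁻²
  (E) kg·s⁻²
All reduce to kg·m⁻¹·s⁻² except (E), which is kg·s⁻².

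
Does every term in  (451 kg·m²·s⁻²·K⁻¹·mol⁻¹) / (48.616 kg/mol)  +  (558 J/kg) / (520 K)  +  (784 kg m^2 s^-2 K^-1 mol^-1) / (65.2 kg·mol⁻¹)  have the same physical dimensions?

In SI base units:
  (451 kg·m²·s⁻²·K⁻¹·mol⁻¹) / (48.616 kg/mol):  [kg·m²·s⁻²·K⁻¹·mol⁻¹] / [kg·mol⁻¹] = m²·s⁻²·K⁻¹
  (558 J/kg) / (520 K):  [m²·s⁻²] / [K] = m²·s⁻²·K⁻¹
  (784 kg m^2 s^-2 K^-1 mol^-1) / (65.2 kg·mol⁻¹):  [kg·m²·s⁻²·K⁻¹·mol⁻¹] / [kg·mol⁻¹] = m²·s⁻²·K⁻¹
Every term reduces to m²·s⁻²·K⁻¹.

Yes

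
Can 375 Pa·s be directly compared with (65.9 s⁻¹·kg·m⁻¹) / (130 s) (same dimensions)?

In SI base units:
  375 Pa·s:  Pa·s = N·m⁻²·s = kg·m⁻¹·s⁻¹
  (65.9 s⁻¹·kg·m⁻¹) / (130 s):  [kg·m⁻¹·s⁻¹] / [s] = kg·m⁻¹·s⁻²
kg·m⁻¹·s⁻¹ ≠ kg·m⁻¹·s⁻², so they cannot be added.

No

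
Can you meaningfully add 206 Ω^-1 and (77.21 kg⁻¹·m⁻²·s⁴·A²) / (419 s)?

Yes

In SI base units:
  206 Ω^-1:  Ω⁻¹ = (V·A⁻¹)⁻¹ = kg⁻¹·m⁻²·s³·A²
  (77.21 kg⁻¹·m⁻²·s⁴·A²) / (419 s):  [kg⁻¹·m⁻²·s⁴·A²] / [s] = kg⁻¹·m⁻²·s³·A²
Both are kg⁻¹·m⁻²·s³·A², so they have the same dimensions and can be added.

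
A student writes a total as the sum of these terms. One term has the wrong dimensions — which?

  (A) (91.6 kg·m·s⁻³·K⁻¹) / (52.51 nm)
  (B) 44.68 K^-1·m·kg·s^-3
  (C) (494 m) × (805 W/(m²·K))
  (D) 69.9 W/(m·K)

Expand each in SI base units:
  (A) [kg·m·s⁻³·K⁻¹] / [m] = kg·s⁻³·K⁻¹
  (B) kg·m·s⁻³·K⁻¹
  (C) [m] · [kg·s⁻³·K⁻¹] = kg·m·s⁻³·K⁻¹
  (D) W·m⁻¹·K⁻¹ = J·s⁻¹·m⁻¹·K⁻¹ = kg·m·s⁻³·K⁻¹
All reduce to kg·m·s⁻³·K⁻¹ except (A), which is kg·s⁻³·K⁻¹.

(A)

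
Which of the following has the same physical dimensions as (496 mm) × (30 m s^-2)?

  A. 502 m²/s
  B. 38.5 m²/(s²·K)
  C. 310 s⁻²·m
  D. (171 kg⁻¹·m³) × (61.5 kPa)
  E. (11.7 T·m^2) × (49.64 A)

D.

Reference: [m] · [m·s⁻²] = m²·s⁻².
Each option:
  A. m²·s⁻¹
  B. m²·s⁻²·K⁻¹
  C. m·s⁻²
  D. [kg⁻¹·m³] · [kg·m⁻¹·s⁻²] = m²·s⁻²  ← same
  E. [kg·m²·s⁻²·A⁻¹] · [A] = kg·m²·s⁻²
Only D. matches m²·s⁻².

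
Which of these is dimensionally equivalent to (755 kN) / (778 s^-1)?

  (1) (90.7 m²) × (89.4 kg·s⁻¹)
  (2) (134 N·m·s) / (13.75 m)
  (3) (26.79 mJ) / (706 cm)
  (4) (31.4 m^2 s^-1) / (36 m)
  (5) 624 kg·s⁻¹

(2)

Reference: [kg·m·s⁻²] / [s⁻¹] = kg·m·s⁻¹.
Each option:
  (1) [m²] · [kg·s⁻¹] = kg·m²·s⁻¹
  (2) [kg·m²·s⁻¹] / [m] = kg·m·s⁻¹  ← same
  (3) [kg·m²·s⁻²] / [m] = kg·m·s⁻²
  (4) [m²·s⁻¹] / [m] = m·s⁻¹
  (5) kg·s⁻¹
Only (2) matches kg·m·s⁻¹.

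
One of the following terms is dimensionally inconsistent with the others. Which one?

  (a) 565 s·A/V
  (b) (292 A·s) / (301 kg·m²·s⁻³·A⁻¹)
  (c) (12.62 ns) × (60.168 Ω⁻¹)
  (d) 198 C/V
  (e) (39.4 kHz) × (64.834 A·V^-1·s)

(e)

Dimensions:
  (a) A·s·V⁻¹ = A·s·(J·C⁻¹)⁻¹ = kg⁻¹·m⁻²·s⁴·A²
  (b) [s·A] / [kg·m²·s⁻³·A⁻¹] = kg⁻¹·m⁻²·s⁴·A²
  (c) [s] · [kg⁻¹·m⁻²·s³·A²] = kg⁻¹·m⁻²·s⁴·A²
  (d) C·V⁻¹ = s·A·(J·C⁻¹)⁻¹ = kg⁻¹·m⁻²·s⁴·A²
  (e) [s⁻¹] · [kg⁻¹·m⁻²·s⁴·A²] = kg⁻¹·m⁻²·s³·A²
All reduce to kg⁻¹·m⁻²·s⁴·A² except (e), which is kg⁻¹·m⁻²·s³·A².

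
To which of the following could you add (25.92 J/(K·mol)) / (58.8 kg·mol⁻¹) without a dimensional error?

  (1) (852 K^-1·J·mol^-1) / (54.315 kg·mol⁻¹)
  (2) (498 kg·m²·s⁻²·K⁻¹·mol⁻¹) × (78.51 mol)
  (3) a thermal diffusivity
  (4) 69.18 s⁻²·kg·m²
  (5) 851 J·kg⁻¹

(1)

Reference: [kg·m²·s⁻²·K⁻¹·mol⁻¹] / [kg·mol⁻¹] = m²·s⁻²·K⁻¹.
Each option:
  (1) [kg·m²·s⁻²·K⁻¹·mol⁻¹] / [kg·mol⁻¹] = m²·s⁻²·K⁻¹  ← same
  (2) [kg·m²·s⁻²·K⁻¹·mol⁻¹] · [mol] = kg·m²·s⁻²·K⁻¹
  (3) [thermal diffusivity] = m²·s⁻¹
  (4) kg·m²·s⁻²
  (5) J·kg⁻¹ = N·m·kg⁻¹ = m²·s⁻²
Only (1) matches m²·s⁻²·K⁻¹.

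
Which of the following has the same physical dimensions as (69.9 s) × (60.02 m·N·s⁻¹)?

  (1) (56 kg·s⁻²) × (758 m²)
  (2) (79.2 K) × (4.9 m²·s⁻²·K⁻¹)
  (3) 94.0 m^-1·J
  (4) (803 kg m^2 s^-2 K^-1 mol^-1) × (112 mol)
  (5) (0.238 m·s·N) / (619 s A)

(1)

Reference: [s] · [kg·m²·s⁻³] = kg·m²·s⁻².
Each option:
  (1) [kg·s⁻²] · [m²] = kg·m²·s⁻²  ← same
  (2) [K] · [m²·s⁻²·K⁻¹] = m²·s⁻²
  (3) J·m⁻¹ = N·m·m⁻¹ = kg·m·s⁻²
  (4) [kg·m²·s⁻²·K⁻¹·mol⁻¹] · [mol] = kg·m²·s⁻²·K⁻¹
  (5) [kg·m²·s⁻¹] / [s·A] = kg·m²·s⁻²·A⁻¹
Only (1) matches kg·m²·s⁻².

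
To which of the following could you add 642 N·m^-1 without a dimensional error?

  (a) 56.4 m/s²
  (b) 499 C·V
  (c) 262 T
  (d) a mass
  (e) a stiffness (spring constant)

(e)

Reference: N·m⁻¹ = kg·m·s⁻²·m⁻¹ = kg·s⁻².
Each option:
  (a) m·s⁻²
  (b) C·V = s·A·J·C⁻¹ = kg·m²·s⁻²
  (c) T = Wb·m⁻² = kg·s⁻²·A⁻¹
  (d) [mass] = kg
  (e) [stiffness (spring constant)] = kg·s⁻²  ← same
Only (e) matches kg·s⁻².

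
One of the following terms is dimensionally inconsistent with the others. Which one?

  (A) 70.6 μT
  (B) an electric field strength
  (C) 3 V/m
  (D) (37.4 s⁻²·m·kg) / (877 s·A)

(A)

Expand each in SI base units:
  (A) T = Wb·m⁻² = kg·s⁻²·A⁻¹
  (B) [electric field strength] = kg·m·s⁻³·A⁻¹
  (C) V·m⁻¹ = J·C⁻¹·m⁻¹ = kg·m·s⁻³·A⁻¹
  (D) [kg·m·s⁻²] / [s·A] = kg·m·s⁻³·A⁻¹
All reduce to kg·m·s⁻³·A⁻¹ except (A), which is kg·s⁻²·A⁻¹.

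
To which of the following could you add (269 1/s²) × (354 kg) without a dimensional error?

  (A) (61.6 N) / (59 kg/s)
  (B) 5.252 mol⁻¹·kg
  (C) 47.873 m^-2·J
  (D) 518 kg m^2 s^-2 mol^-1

(C)

Reference: [s⁻²] · [kg] = kg·s⁻².
Each option:
  (A) [kg·m·s⁻²] / [kg·s⁻¹] = m·s⁻¹
  (B) kg·mol⁻¹
  (C) J·m⁻² = N·m·m⁻² = kg·s⁻²  ← same
  (D) kg·m²·s⁻²·mol⁻¹
Only (C) matches kg·s⁻².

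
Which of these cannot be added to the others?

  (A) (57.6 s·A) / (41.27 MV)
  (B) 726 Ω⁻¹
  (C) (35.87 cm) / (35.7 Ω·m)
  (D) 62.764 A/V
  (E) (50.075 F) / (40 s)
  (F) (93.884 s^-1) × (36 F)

Reduce each to base SI dimensions:
  (A) [s·A] / [kg·m²·s⁻³·A⁻¹] = kg⁻¹·m⁻²·s⁴·A²
  (B) Ω⁻¹ = (V·A⁻¹)⁻¹ = kg⁻¹·m⁻²·s³·A²
  (C) [m] / [kg·m³·s⁻³·A⁻²] = kg⁻¹·m⁻²·s³·A²
  (D) A·V⁻¹ = A·(J·C⁻¹)⁻¹ = kg⁻¹·m⁻²·s³·A²
  (E) [kg⁻¹·m⁻²·s⁴·A²] / [s] = kg⁻¹·m⁻²·s³·A²
  (F) [s⁻¹] · [kg⁻¹·m⁻²·s⁴·A²] = kg⁻¹·m⁻²·s³·A²
All reduce to kg⁻¹·m⁻²·s³·A² except (A), which is kg⁻¹·m⁻²·s⁴·A².

(A)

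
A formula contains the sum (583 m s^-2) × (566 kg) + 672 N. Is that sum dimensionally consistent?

Reduce each to base SI dimensions:
  (583 m s^-2) × (566 kg):  [m·s⁻²] · [kg] = kg·m·s⁻²
  672 N:  N = kg·m·s⁻²
Both are kg·m·s⁻², so they have the same dimensions and can be added.

Yes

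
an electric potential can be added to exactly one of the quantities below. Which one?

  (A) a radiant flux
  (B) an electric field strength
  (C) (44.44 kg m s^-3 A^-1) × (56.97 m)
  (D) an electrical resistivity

Reference: [electric potential] = kg·m²·s⁻³·A⁻¹.
Each option:
  (A) [radiant flux] = kg·m²·s⁻³
  (B) [electric field strength] = kg·m·s⁻³·A⁻¹
  (C) [kg·m·s⁻³·A⁻¹] · [m] = kg·m²·s⁻³·A⁻¹  ← same
  (D) [electrical resistivity] = kg·m³·s⁻³·A⁻²
Only (C) matches kg·m²·s⁻³·A⁻¹.

(C)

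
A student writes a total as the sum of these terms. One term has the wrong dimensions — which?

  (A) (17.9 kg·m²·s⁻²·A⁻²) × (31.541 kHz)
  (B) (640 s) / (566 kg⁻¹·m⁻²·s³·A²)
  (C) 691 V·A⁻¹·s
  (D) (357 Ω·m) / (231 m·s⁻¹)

(A)

Work out the base dimensions of each:
  (A) [kg·m²·s⁻²·A⁻²] · [s⁻¹] = kg·m²·s⁻³·A⁻²
  (B) [s] / [kg⁻¹·m⁻²·s³·A²] = kg·m²·s⁻²·A⁻²
  (C) V·s·A⁻¹ = J·C⁻¹·s·A⁻¹ = kg·m²·s⁻²·A⁻²
  (D) [kg·m³·s⁻³·A⁻²] / [m·s⁻¹] = kg·m²·s⁻²·A⁻²
All reduce to kg·m²·s⁻²·A⁻² except (A), which is kg·m²·s⁻³·A⁻².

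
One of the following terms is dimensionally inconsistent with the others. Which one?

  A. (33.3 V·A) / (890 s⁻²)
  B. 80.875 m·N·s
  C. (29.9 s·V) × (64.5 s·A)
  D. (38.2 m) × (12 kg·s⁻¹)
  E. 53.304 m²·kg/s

D.

Expand each in SI base units:
  A. [kg·m²·s⁻³] / [s⁻²] = kg·m²·s⁻¹
  B. N·m·s = kg·m·s⁻²·m·s = kg·m²·s⁻¹
  C. [kg·m²·s⁻²·A⁻¹] · [s·A] = kg·m²·s⁻¹
  D. [m] · [kg·s⁻¹] = kg·m·s⁻¹
  E. kg·m²·s⁻¹
All reduce to kg·m²·s⁻¹ except D., which is kg·m·s⁻¹.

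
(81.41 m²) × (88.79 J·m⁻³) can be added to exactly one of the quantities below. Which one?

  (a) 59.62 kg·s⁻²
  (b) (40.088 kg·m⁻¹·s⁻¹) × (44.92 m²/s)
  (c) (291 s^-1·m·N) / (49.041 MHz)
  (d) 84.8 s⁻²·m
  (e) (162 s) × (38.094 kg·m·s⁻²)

Reference: [m²] · [kg·m⁻¹·s⁻²] = kg·m·s⁻².
Each option:
  (a) kg·s⁻²
  (b) [kg·m⁻¹·s⁻¹] · [m²·s⁻¹] = kg·m·s⁻²  ← same
  (c) [kg·m²·s⁻³] / [s⁻¹] = kg·m²·s⁻²
  (d) m·s⁻²
  (e) [s] · [kg·m·s⁻²] = kg·m·s⁻¹
Only (b) matches kg·m·s⁻².

(b)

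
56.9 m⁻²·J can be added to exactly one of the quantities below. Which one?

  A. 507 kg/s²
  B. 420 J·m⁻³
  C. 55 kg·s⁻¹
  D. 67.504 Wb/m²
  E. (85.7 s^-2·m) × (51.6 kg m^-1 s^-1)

A.

Reference: J·m⁻² = N·m·m⁻² = kg·s⁻².
Each option:
  A. kg·s⁻²  ← same
  B. J·m⁻³ = N·m·m⁻³ = kg·m⁻¹·s⁻²
  C. kg·s⁻¹
  D. Wb·m⁻² = V·s·m⁻² = kg·s⁻²·A⁻¹
  E. [m·s⁻²] · [kg·m⁻¹·s⁻¹] = kg·s⁻³
Only A. matches kg·s⁻².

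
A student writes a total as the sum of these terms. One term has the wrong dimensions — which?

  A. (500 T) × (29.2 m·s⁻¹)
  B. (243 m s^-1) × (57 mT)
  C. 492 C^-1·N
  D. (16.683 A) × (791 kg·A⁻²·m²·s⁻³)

D.

In SI base units:
  A. [kg·s⁻²·A⁻¹] · [m·s⁻¹] = kg·m·s⁻³·A⁻¹
  B. [m·s⁻¹] · [kg·s⁻²·A⁻¹] = kg·m·s⁻³·A⁻¹
  C. N·C⁻¹ = kg·m·s⁻²·(s·A)⁻¹ = kg·m·s⁻³·A⁻¹
  D. [A] · [kg·m²·s⁻³·A⁻²] = kg·m²·s⁻³·A⁻¹
All reduce to kg·m·s⁻³·A⁻¹ except D., which is kg·m²·s⁻³·A⁻¹.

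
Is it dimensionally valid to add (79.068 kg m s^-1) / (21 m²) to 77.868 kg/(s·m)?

Reduce each to base SI dimensions:
  (79.068 kg m s^-1) / (21 m²):  [kg·m·s⁻¹] / [m²] = kg·m⁻¹·s⁻¹
  77.868 kg/(s·m):  kg·m⁻¹·s⁻¹
Both are kg·m⁻¹·s⁻¹, so they have the same dimensions and can be added.

Yes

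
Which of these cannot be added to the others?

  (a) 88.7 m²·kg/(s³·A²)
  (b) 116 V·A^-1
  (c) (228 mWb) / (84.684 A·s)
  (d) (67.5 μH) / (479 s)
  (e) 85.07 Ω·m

Expand each in SI base units:
  (a) kg·m²·s⁻³·A⁻²
  (b) V·A⁻¹ = J·C⁻¹·A⁻¹ = kg·m²·s⁻³·A⁻²
  (c) [kg·m²·s⁻²·A⁻¹] / [s·A] = kg·m²·s⁻³·A⁻²
  (d) [kg·m²·s⁻²·A⁻²] / [s] = kg·m²·s⁻³·A⁻²
  (e) Ω·m = V·A⁻¹·m = kg·m³·s⁻³·A⁻²
All reduce to kg·m²·s⁻³·A⁻² except (e), which is kg·m³·s⁻³·A⁻².

(e)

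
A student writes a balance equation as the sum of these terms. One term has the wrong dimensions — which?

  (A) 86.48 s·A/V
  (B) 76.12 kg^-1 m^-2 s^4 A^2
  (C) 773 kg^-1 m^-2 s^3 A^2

(C)

In SI base units:
  (A) A·s·V⁻¹ = A·s·(J·C⁻¹)⁻¹ = kg⁻¹·m⁻²·s⁴·A²
  (B) kg⁻¹·m⁻²·s⁴·A²
  (C) kg⁻¹·m⁻²·s³·A²
All reduce to kg⁻¹·m⁻²·s⁴·A² except (C), which is kg⁻¹·m⁻²·s³·A².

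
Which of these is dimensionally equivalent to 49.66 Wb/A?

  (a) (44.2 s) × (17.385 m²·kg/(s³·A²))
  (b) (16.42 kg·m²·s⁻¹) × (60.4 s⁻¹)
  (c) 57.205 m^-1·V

(a)

Reference: Wb·A⁻¹ = V·s·A⁻¹ = kg·m²·s⁻²·A⁻².
Each option:
  (a) [s] · [kg·m²·s⁻³·A⁻²] = kg·m²·s⁻²·A⁻²  ← same
  (b) [kg·m²·s⁻¹] · [s⁻¹] = kg·m²·s⁻²
  (c) V·m⁻¹ = J·C⁻¹·m⁻¹ = kg·m·s⁻³·A⁻¹
Only (a) matches kg·m²·s⁻²·A⁻².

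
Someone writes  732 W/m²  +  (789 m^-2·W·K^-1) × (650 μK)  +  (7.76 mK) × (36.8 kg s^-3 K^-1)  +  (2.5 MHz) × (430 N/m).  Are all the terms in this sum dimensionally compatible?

Yes

Dimensions:
  732 W/m²:  W·m⁻² = J·s⁻¹·m⁻² = kg·s⁻³
  (789 m^-2·W·K^-1) × (650 μK):  [kg·s⁻³·K⁻¹] · [K] = kg·s⁻³
  (7.76 mK) × (36.8 kg s^-3 K^-1):  [K] · [kg·s⁻³·K⁻¹] = kg·s⁻³
  (2.5 MHz) × (430 N/m):  [s⁻¹] · [kg·s⁻²] = kg·s⁻³
Every term reduces to kg·s⁻³.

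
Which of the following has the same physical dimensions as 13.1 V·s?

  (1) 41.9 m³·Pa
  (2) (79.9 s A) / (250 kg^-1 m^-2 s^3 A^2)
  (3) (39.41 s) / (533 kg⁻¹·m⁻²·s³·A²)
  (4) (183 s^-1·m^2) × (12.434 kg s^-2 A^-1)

(2)

Reference: V·s = J·C⁻¹·s = kg·m²·s⁻²·A⁻¹.
Each option:
  (1) Pa·m³ = N·m⁻²·m³ = kg·m²·s⁻²
  (2) [s·A] / [kg⁻¹·m⁻²·s³·A²] = kg·m²·s⁻²·A⁻¹  ← same
  (3) [s] / [kg⁻¹·m⁻²·s³·A²] = kg·m²·s⁻²·A⁻²
  (4) [m²·s⁻¹] · [kg·s⁻²·A⁻¹] = kg·m²·s⁻³·A⁻¹
Only (2) matches kg·m²·s⁻²·A⁻¹.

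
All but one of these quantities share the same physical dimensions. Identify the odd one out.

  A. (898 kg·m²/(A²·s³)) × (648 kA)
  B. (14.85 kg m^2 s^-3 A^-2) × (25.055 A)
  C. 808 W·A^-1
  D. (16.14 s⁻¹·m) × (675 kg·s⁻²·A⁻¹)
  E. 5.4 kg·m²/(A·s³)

In SI base units:
  A. [kg·m²·s⁻³·A⁻²] · [A] = kg·m²·s⁻³·A⁻¹
  B. [kg·m²·s⁻³·A⁻²] · [A] = kg·m²·s⁻³·A⁻¹
  C. W·A⁻¹ = J·s⁻¹·A⁻¹ = kg·m²·s⁻³·A⁻¹
  D. [m·s⁻¹] · [kg·s⁻²·A⁻¹] = kg·m·s⁻³·A⁻¹
  E. kg·m²·s⁻³·A⁻¹
All reduce to kg·m²·s⁻³·A⁻¹ except D., which is kg·m·s⁻³·A⁻¹.

D.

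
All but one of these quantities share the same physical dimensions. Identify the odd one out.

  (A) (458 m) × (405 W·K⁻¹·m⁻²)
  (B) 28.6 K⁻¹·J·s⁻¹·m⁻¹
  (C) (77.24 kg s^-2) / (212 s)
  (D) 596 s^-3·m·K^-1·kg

Expand each in SI base units:
  (A) [m] · [kg·s⁻³·K⁻¹] = kg·m·s⁻³·K⁻¹
  (B) J·s⁻¹·m⁻¹·K⁻¹ = N·m·s⁻¹·m⁻¹·K⁻¹ = kg·m·s⁻³·K⁻¹
  (C) [kg·s⁻²] / [s] = kg·s⁻³
  (D) kg·m·s⁻³·K⁻¹
All reduce to kg·m·s⁻³·K⁻¹ except (C), which is kg·s⁻³.

(C)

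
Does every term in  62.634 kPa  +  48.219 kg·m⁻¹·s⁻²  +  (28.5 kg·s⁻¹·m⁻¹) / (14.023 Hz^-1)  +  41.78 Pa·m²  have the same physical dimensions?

In SI base units:
  62.634 kPa:  Pa = N·m⁻² = kg·m⁻¹·s⁻²
  48.219 kg·m⁻¹·s⁻²:  kg·m⁻¹·s⁻²
  (28.5 kg·s⁻¹·m⁻¹) / (14.023 Hz^-1):  [kg·m⁻¹·s⁻¹] / [s] = kg·m⁻¹·s⁻²
  41.78 Pa·m²:  Pa·m² = N·m⁻²·m² = kg·m·s⁻²
The terms do not share a single dimension (kg·m·s⁻² vs kg·m⁻¹·s⁻²).

No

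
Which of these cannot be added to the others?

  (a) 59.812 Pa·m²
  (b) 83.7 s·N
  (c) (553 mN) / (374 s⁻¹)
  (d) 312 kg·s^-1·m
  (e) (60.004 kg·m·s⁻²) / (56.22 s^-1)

(a)

Reduce each to base SI dimensions:
  (a) Pa·m² = N·m⁻²·m² = kg·m·s⁻²
  (b) N·s = kg·m·s⁻²·s = kg·m·s⁻¹
  (c) [kg·m·s⁻²] / [s⁻¹] = kg·m·s⁻¹
  (d) kg·m·s⁻¹
  (e) [kg·m·s⁻²] / [s⁻¹] = kg·m·s⁻¹
All reduce to kg·m·s⁻¹ except (a), which is kg·m·s⁻².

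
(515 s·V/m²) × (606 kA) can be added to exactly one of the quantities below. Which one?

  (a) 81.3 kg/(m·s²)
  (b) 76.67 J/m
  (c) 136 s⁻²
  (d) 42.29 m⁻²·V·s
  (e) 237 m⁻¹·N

(e)

Reference: [kg·s⁻²·A⁻¹] · [A] = kg·s⁻².
Each option:
  (a) kg·m⁻¹·s⁻²
  (b) J·m⁻¹ = N·m·m⁻¹ = kg·m·s⁻²
  (c) s⁻²
  (d) V·s·m⁻² = J·C⁻¹·s·m⁻² = kg·s⁻²·A⁻¹
  (e) N·m⁻¹ = kg·m·s⁻²·m⁻¹ = kg·s⁻²  ← same
Only (e) matches kg·s⁻².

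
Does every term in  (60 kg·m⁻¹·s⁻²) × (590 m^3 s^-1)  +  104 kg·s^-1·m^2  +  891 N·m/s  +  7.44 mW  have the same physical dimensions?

No

In SI base units:
  (60 kg·m⁻¹·s⁻²) × (590 m^3 s^-1):  [kg·m⁻¹·s⁻²] · [m³·s⁻¹] = kg·m²·s⁻³
  104 kg·s^-1·m^2:  kg·m²·s⁻¹
  891 N·m/s:  N·m·s⁻¹ = kg·m·s⁻²·m·s⁻¹ = kg·m²·s⁻³
  7.44 mW:  W = J·s⁻¹ = kg·m²·s⁻³
The terms do not share a single dimension (kg·m²·s⁻³ vs kg·m²·s⁻¹).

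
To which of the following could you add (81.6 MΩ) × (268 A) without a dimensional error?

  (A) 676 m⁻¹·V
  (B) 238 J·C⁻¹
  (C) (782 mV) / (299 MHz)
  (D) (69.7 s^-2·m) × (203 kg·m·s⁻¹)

Reference: [kg·m²·s⁻³·A⁻²] · [A] = kg·m²·s⁻³·A⁻¹.
Each option:
  (A) V·m⁻¹ = J·C⁻¹·m⁻¹ = kg·m·s⁻³·A⁻¹
  (B) J·C⁻¹ = N·m·(s·A)⁻¹ = kg·m²·s⁻³·A⁻¹  ← same
  (C) [kg·m²·s⁻³·A⁻¹] / [s⁻¹] = kg·m²·s⁻²·A⁻¹
  (D) [m·s⁻²] · [kg·m·s⁻¹] = kg·m²·s⁻³
Only (B) matches kg·m²·s⁻³·A⁻¹.

(B)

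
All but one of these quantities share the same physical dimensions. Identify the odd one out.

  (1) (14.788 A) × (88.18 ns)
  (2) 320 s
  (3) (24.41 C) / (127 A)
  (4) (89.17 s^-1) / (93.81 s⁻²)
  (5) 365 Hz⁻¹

Expand each in SI base units:
  (1) [A] · [s] = s·A
  (2) s
  (3) [s·A] / [A] = s
  (4) [s⁻¹] / [s⁻²] = s
  (5) Hz⁻¹ = (s⁻¹)⁻¹ = s
All reduce to s except (1), which is s·A.

(1)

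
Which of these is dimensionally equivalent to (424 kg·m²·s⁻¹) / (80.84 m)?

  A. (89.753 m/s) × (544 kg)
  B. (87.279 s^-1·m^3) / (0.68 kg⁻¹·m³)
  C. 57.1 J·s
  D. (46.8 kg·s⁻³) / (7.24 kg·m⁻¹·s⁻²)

A.

Reference: [kg·m²·s⁻¹] / [m] = kg·m·s⁻¹.
Each option:
  A. [m·s⁻¹] · [kg] = kg·m·s⁻¹  ← same
  B. [m³·s⁻¹] / [kg⁻¹·m³] = kg·s⁻¹
  C. J·s = N·m·s = kg·m²·s⁻¹
  D. [kg·s⁻³] / [kg·m⁻¹·s⁻²] = m·s⁻¹
Only A. matches kg·m·s⁻¹.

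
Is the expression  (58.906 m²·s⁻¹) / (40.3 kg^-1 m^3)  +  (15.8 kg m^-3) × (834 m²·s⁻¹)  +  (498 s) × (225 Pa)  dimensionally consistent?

Expand each in SI base units:
  (58.906 m²·s⁻¹) / (40.3 kg^-1 m^3):  [m²·s⁻¹] / [kg⁻¹·m³] = kg·m⁻¹·s⁻¹
  (15.8 kg m^-3) × (834 m²·s⁻¹):  [kg·m⁻³] · [m²·s⁻¹] = kg·m⁻¹·s⁻¹
  (498 s) × (225 Pa):  [s] · [kg·m⁻¹·s⁻²] = kg·m⁻¹·s⁻¹
Every term reduces to kg·m⁻¹·s⁻¹.

Yes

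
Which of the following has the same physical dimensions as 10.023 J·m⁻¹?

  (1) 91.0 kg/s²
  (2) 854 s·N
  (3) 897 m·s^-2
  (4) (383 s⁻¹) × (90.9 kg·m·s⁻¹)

(4)

Reference: J·m⁻¹ = N·m·m⁻¹ = kg·m·s⁻².
Each option:
  (1) kg·s⁻²
  (2) N·s = kg·m·s⁻²·s = kg·m·s⁻¹
  (3) m·s⁻²
  (4) [s⁻¹] · [kg·m·s⁻¹] = kg·m·s⁻²  ← same
Only (4) matches kg·m·s⁻².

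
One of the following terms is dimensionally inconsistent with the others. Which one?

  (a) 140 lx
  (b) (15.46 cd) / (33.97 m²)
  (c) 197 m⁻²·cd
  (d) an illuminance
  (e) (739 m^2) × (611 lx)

Work out the base dimensions of each:
  (a) lx = lm·m⁻² = m⁻²·cd
  (b) [cd] / [m²] = m⁻²·cd
  (c) cd·m⁻² = m⁻²·cd
  (d) [illuminance] = m⁻²·cd
  (e) [m²] · [m⁻²·cd] = cd
All reduce to m⁻²·cd except (e), which is cd.

(e)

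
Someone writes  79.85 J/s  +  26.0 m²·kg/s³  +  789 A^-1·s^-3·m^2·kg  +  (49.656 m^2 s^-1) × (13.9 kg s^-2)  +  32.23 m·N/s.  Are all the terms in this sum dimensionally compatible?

Dimensions:
  79.85 J/s:  J·s⁻¹ = N·m·s⁻¹ = kg·m²·s⁻³
  26.0 m²·kg/s³:  kg·m²·s⁻³
  789 A^-1·s^-3·m^2·kg:  kg·m²·s⁻³·A⁻¹
  (49.656 m^2 s^-1) × (13.9 kg s^-2):  [m²·s⁻¹] · [kg·s⁻²] = kg·m²·s⁻³
  32.23 m·N/s:  N·m·s⁻¹ = kg·m·s⁻²·m·s⁻¹ = kg·m²·s⁻³
The terms do not share a single dimension (kg·m²·s⁻³ vs kg·m²·s⁻³·A⁻¹).

No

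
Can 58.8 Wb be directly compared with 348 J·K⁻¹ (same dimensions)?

No

Work out the base dimensions of each:
  58.8 Wb:  Wb = V·s = kg·m²·s⁻²·A⁻¹
  348 J·K⁻¹:  J·K⁻¹ = N·m·K⁻¹ = kg·m²·s⁻²·K⁻¹
kg·m²·s⁻²·A⁻¹ ≠ kg·m²·s⁻²·K⁻¹, so they cannot be added.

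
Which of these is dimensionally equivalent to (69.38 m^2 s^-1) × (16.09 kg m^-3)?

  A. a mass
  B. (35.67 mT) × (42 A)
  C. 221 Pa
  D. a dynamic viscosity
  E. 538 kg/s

Reference: [m²·s⁻¹] · [kg·m⁻³] = kg·m⁻¹·s⁻¹.
Each option:
  A. [mass] = kg
  B. [kg·s⁻²·A⁻¹] · [A] = kg·s⁻²
  C. Pa = N·m⁻² = kg·m⁻¹·s⁻²
  D. [dynamic viscosity] = kg·m⁻¹·s⁻¹  ← same
  E. kg·s⁻¹
Only D. matches kg·m⁻¹·s⁻¹.

D.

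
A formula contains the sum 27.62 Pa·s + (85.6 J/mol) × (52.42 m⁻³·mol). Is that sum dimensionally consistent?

No

In SI base units:
  27.62 Pa·s:  Pa·s = N·m⁻²·s = kg·m⁻¹·s⁻¹
  (85.6 J/mol) × (52.42 m⁻³·mol):  [kg·m²·s⁻²·mol⁻¹] · [m⁻³·mol] = kg·m⁻¹·s⁻²
kg·m⁻¹·s⁻¹ ≠ kg·m⁻¹·s⁻², so they cannot be added.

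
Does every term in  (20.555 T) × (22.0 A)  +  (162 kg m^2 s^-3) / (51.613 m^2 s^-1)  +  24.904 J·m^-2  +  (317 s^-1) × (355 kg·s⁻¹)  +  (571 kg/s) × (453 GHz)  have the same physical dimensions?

In SI base units:
  (20.555 T) × (22.0 A):  [kg·s⁻²·A⁻¹] · [A] = kg·s⁻²
  (162 kg m^2 s^-3) / (51.613 m^2 s^-1):  [kg·m²·s⁻³] / [m²·s⁻¹] = kg·s⁻²
  24.904 J·m^-2:  J·m⁻² = N·m·m⁻² = kg·s⁻²
  (317 s^-1) × (355 kg·s⁻¹):  [s⁻¹] · [kg·s⁻¹] = kg·s⁻²
  (571 kg/s) × (453 GHz):  [kg·s⁻¹] · [s⁻¹] = kg·s⁻²
Every term reduces to kg·s⁻².

Yes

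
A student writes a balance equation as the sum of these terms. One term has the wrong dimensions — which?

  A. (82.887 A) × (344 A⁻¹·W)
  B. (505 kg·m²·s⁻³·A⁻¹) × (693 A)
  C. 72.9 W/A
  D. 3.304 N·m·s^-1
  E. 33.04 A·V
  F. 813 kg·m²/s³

In SI base units:
  A. [A] · [kg·m²·s⁻³·A⁻¹] = kg·m²·s⁻³
  B. [kg·m²·s⁻³·A⁻¹] · [A] = kg·m²·s⁻³
  C. W·A⁻¹ = J·s⁻¹·A⁻¹ = kg·m²·s⁻³·A⁻¹
  D. N·m·s⁻¹ = kg·m·s⁻²·m·s⁻¹ = kg·m²·s⁻³
  E. V·A = J·C⁻¹·A = kg·m²·s⁻³
  F. kg·m²·s⁻³
All reduce to kg·m²·s⁻³ except C., which is kg·m²·s⁻³·A⁻¹.

C.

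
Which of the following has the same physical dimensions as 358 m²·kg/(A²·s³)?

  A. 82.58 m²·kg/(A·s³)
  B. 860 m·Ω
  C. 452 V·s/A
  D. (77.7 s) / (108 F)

D.

Reference: kg·m²·s⁻³·A⁻².
Each option:
  A. kg·m²·s⁻³·A⁻¹
  B. Ω·m = V·A⁻¹·m = kg·m³·s⁻³·A⁻²
  C. V·s·A⁻¹ = J·C⁻¹·s·A⁻¹ = kg·m²·s⁻²·A⁻²
  D. [s] / [kg⁻¹·m⁻²·s⁴·A²] = kg·m²·s⁻³·A⁻²  ← same
Only D. matches kg·m²·s⁻³·A⁻².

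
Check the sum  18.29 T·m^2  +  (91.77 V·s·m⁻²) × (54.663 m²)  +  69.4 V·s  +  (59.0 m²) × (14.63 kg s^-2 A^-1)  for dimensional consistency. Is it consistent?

In SI base units:
  18.29 T·m^2:  T·m² = Wb·m⁻²·m² = kg·m²·s⁻²·A⁻¹
  (91.77 V·s·m⁻²) × (54.663 m²):  [kg·s⁻²·A⁻¹] · [m²] = kg·m²·s⁻²·A⁻¹
  69.4 V·s:  V·s = J·C⁻¹·s = kg·m²·s⁻²·A⁻¹
  (59.0 m²) × (14.63 kg s^-2 A^-1):  [m²] · [kg·s⁻²·A⁻¹] = kg·m²·s⁻²·A⁻¹
Every term reduces to kg·m²·s⁻²·A⁻¹.

Yes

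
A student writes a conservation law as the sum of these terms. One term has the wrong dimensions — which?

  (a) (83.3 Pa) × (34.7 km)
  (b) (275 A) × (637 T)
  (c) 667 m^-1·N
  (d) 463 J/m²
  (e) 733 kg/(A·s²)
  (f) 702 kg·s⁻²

In SI base units:
  (a) [kg·m⁻¹·s⁻²] · [m] = kg·s⁻²
  (b) [A] · [kg·s⁻²·A⁻¹] = kg·s⁻²
  (c) N·m⁻¹ = kg·m·s⁻²·m⁻¹ = kg·s⁻²
  (d) J·m⁻² = N·m·m⁻² = kg·s⁻²
  (e) kg·s⁻²·A⁻¹
  (f) kg·s⁻²
All reduce to kg·s⁻² except (e), which is kg·s⁻²·A⁻¹.

(e)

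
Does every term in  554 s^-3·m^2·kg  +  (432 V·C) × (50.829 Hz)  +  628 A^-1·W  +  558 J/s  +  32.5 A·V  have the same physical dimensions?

Dimensions:
  554 s^-3·m^2·kg:  kg·m²·s⁻³
  (432 V·C) × (50.829 Hz):  [kg·m²·s⁻²] · [s⁻¹] = kg·m²·s⁻³
  628 A^-1·W:  W·A⁻¹ = J·s⁻¹·A⁻¹ = kg·m²·s⁻³·A⁻¹
  558 J/s:  J·s⁻¹ = N·m·s⁻¹ = kg·m²·s⁻³
  32.5 A·V:  V·A = J·C⁻¹·A = kg·m²·s⁻³
The terms do not share a single dimension (kg·m²·s⁻³ vs kg·m²·s⁻³·A⁻¹).

No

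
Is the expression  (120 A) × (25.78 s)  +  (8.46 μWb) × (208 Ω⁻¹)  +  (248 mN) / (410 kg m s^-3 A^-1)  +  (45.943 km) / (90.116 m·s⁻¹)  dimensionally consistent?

Reduce each to base SI dimensions:
  (120 A) × (25.78 s):  [A] · [s] = s·A
  (8.46 μWb) × (208 Ω⁻¹):  [kg·m²·s⁻²·A⁻¹] · [kg⁻¹·m⁻²·s³·A²] = s·A
  (248 mN) / (410 kg m s^-3 A^-1):  [kg·m·s⁻²] / [kg·m·s⁻³·A⁻¹] = s·A
  (45.943 km) / (90.116 m·s⁻¹):  [m] / [m·s⁻¹] = s
The terms do not share a single dimension (s vs s·A).

No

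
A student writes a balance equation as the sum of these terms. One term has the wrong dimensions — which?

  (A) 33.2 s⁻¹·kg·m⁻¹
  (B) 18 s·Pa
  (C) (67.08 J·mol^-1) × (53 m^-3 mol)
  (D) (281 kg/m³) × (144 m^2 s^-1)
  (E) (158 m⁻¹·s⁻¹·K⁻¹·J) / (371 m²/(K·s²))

Reduce each to base SI dimensions:
  (A) kg·m⁻¹·s⁻¹
  (B) Pa·s = N·m⁻²·s = kg·m⁻¹·s⁻¹
  (C) [kg·m²·s⁻²·mol⁻¹] · [m⁻³·mol] = kg·m⁻¹·s⁻²
  (D) [kg·m⁻³] · [m²·s⁻¹] = kg·m⁻¹·s⁻¹
  (E) [kg·m·s⁻³·K⁻¹] / [m²·s⁻²·K⁻¹] = kg·m⁻¹·s⁻¹
All reduce to kg·m⁻¹·s⁻¹ except (C), which is kg·m⁻¹·s⁻².

(C)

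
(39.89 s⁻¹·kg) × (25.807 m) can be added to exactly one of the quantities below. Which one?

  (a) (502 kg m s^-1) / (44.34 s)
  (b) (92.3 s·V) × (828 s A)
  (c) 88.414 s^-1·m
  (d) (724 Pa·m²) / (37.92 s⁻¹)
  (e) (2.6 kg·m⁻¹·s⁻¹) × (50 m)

Reference: [kg·s⁻¹] · [m] = kg·m·s⁻¹.
Each option:
  (a) [kg·m·s⁻¹] / [s] = kg·m·s⁻²
  (b) [kg·m²·s⁻²·A⁻¹] · [s·A] = kg·m²·s⁻¹
  (c) m·s⁻¹
  (d) [kg·m·s⁻²] / [s⁻¹] = kg·m·s⁻¹  ← same
  (e) [kg·m⁻¹·s⁻¹] · [m] = kg·s⁻¹
Only (d) matches kg·m·s⁻¹.

(d)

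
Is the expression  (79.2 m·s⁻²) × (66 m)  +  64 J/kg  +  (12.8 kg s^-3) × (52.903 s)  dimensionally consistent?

Work out the base dimensions of each:
  (79.2 m·s⁻²) × (66 m):  [m·s⁻²] · [m] = m²·s⁻²
  64 J/kg:  J·kg⁻¹ = N·m·kg⁻¹ = m²·s⁻²
  (12.8 kg s^-3) × (52.903 s):  [kg·s⁻³] · [s] = kg·s⁻²
The terms do not share a single dimension (kg·s⁻² vs m²·s⁻²).

No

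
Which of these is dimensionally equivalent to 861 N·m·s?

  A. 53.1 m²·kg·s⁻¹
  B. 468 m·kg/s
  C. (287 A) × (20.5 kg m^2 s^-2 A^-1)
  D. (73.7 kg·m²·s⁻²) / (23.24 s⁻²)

Reference: N·m·s = kg·m·s⁻²·m·s = kg·m²·s⁻¹.
Each option:
  A. kg·m²·s⁻¹  ← same
  B. kg·m·s⁻¹
  C. [A] · [kg·m²·s⁻²·A⁻¹] = kg·m²·s⁻²
  D. [kg·m²·s⁻²] / [s⁻²] = kg·m²
Only A. matches kg·m²·s⁻¹.

A.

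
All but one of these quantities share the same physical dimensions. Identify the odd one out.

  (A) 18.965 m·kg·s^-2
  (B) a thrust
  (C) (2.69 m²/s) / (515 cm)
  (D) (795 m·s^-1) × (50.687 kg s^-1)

Dimensions:
  (A) kg·m·s⁻²
  (B) [thrust] = kg·m·s⁻²
  (C) [m²·s⁻¹] / [m] = m·s⁻¹
  (D) [m·s⁻¹] · [kg·s⁻¹] = kg·m·s⁻²
All reduce to kg·m·s⁻² except (C), which is m·s⁻¹.

(C)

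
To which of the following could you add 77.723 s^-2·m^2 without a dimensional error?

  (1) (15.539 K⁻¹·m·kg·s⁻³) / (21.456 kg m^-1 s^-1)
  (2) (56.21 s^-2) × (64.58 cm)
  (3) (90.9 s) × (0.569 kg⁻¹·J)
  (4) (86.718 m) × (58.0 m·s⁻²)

Reference: m²·s⁻².
Each option:
  (1) [kg·m·s⁻³·K⁻¹] / [kg·m⁻¹·s⁻¹] = m²·s⁻²·K⁻¹
  (2) [s⁻²] · [m] = m·s⁻²
  (3) [s] · [m²·s⁻²] = m²·s⁻¹
  (4) [m] · [m·s⁻²] = m²·s⁻²  ← same
Only (4) matches m²·s⁻².

(4)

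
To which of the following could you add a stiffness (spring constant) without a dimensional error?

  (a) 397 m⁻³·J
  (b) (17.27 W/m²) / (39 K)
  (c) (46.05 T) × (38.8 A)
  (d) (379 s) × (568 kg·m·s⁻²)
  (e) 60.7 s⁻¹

(c)

Reference: [stiffness (spring constant)] = kg·s⁻².
Each option:
  (a) J·m⁻³ = N·m·m⁻³ = kg·m⁻¹·s⁻²
  (b) [kg·s⁻³] / [K] = kg·s⁻³·K⁻¹
  (c) [kg·s⁻²·A⁻¹] · [A] = kg·s⁻²  ← same
  (d) [s] · [kg·m·s⁻²] = kg·m·s⁻¹
  (e) s⁻¹
Only (c) matches kg·s⁻².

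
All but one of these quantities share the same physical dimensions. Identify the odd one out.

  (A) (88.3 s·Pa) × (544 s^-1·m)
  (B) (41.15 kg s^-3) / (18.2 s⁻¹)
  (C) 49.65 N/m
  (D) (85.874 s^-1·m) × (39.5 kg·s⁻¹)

(D)

In SI base units:
  (A) [kg·m⁻¹·s⁻¹] · [m·s⁻¹] = kg·s⁻²
  (B) [kg·s⁻³] / [s⁻¹] = kg·s⁻²
  (C) N·m⁻¹ = kg·m·s⁻²·m⁻¹ = kg·s⁻²
  (D) [m·s⁻¹] · [kg·s⁻¹] = kg·m·s⁻²
All reduce to kg·s⁻² except (D), which is kg·m·s⁻².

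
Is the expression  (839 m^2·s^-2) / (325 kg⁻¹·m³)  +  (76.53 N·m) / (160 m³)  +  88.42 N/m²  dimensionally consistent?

Dimensions:
  (839 m^2·s^-2) / (325 kg⁻¹·m³):  [m²·s⁻²] / [kg⁻¹·m³] = kg·m⁻¹·s⁻²
  (76.53 N·m) / (160 m³):  [kg·m²·s⁻²] / [m³] = kg·m⁻¹·s⁻²
  88.42 N/m²:  N·m⁻² = kg·m·s⁻²·m⁻² = kg·m⁻¹·s⁻²
Every term reduces to kg·m⁻¹·s⁻².

Yes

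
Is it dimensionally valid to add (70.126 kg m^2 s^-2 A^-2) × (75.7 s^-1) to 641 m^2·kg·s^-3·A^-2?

Reduce each to base SI dimensions:
  (70.126 kg m^2 s^-2 A^-2) × (75.7 s^-1):  [kg·m²·s⁻²·A⁻²] · [s⁻¹] = kg·m²·s⁻³·A⁻²
  641 m^2·kg·s^-3·A^-2:  kg·m²·s⁻³·A⁻²
Both are kg·m²·s⁻³·A⁻², so they have the same dimensions and can be added.

Yes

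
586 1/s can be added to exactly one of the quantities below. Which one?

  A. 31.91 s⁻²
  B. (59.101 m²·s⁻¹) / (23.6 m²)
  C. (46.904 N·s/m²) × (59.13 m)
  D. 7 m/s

Reference: s⁻¹.
Each option:
  A. s⁻²
  B. [m²·s⁻¹] / [m²] = s⁻¹  ← same
  C. [kg·m⁻¹·s⁻¹] · [m] = kg·s⁻¹
  D. m·s⁻¹
Only B. matches s⁻¹.

B.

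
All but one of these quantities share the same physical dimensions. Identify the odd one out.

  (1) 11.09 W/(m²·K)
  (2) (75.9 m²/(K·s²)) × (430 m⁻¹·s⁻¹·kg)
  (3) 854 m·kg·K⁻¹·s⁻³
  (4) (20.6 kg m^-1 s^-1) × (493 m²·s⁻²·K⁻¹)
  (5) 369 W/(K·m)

(1)

In SI base units:
  (1) W·m⁻²·K⁻¹ = J·s⁻¹·m⁻²·K⁻¹ = kg·s⁻³·K⁻¹
  (2) [m²·s⁻²·K⁻¹] · [kg·m⁻¹·s⁻¹] = kg·m·s⁻³·K⁻¹
  (3) kg·m·s⁻³·K⁻¹
  (4) [kg·m⁻¹·s⁻¹] · [m²·s⁻²·K⁻¹] = kg·m·s⁻³·K⁻¹
  (5) W·m⁻¹·K⁻¹ = J·s⁻¹·m⁻¹·K⁻¹ = kg·m·s⁻³·K⁻¹
All reduce to kg·m·s⁻³·K⁻¹ except (1), which is kg·s⁻³·K⁻¹.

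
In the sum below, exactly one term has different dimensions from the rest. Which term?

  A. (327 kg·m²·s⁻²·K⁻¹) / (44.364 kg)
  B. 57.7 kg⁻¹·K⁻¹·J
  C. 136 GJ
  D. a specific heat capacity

Work out the base dimensions of each:
  A. [kg·m²·s⁻²·K⁻¹] / [kg] = m²·s⁻²·K⁻¹
  B. J·kg⁻¹·K⁻¹ = N·m·kg⁻¹·K⁻¹ = m²·s⁻²·K⁻¹
  C. J = N·m = kg·m²·s⁻²
  D. [specific heat capacity] = m²·s⁻²·K⁻¹
All reduce to m²·s⁻²·K⁻¹ except C., which is kg·m²·s⁻².

C.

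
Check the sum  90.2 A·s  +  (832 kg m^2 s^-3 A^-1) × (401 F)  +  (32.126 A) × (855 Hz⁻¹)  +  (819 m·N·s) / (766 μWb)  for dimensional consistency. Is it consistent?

Yes

Reduce each to base SI dimensions:
  90.2 A·s:  A·s = s·A
  (832 kg m^2 s^-3 A^-1) × (401 F):  [kg·m²·s⁻³·A⁻¹] · [kg⁻¹·m⁻²·s⁴·A²] = s·A
  (32.126 A) × (855 Hz⁻¹):  [A] · [s] = s·A
  (819 m·N·s) / (766 μWb):  [kg·m²·s⁻¹] / [kg·m²·s⁻²·A⁻¹] = s·A
Every term reduces to s·A.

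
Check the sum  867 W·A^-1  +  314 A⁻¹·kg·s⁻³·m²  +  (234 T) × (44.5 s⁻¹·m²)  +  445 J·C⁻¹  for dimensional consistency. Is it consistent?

Yes

Work out the base dimensions of each:
  867 W·A^-1:  W·A⁻¹ = J·s⁻¹·A⁻¹ = kg·m²·s⁻³·A⁻¹
  314 A⁻¹·kg·s⁻³·m²:  kg·m²·s⁻³·A⁻¹
  (234 T) × (44.5 s⁻¹·m²):  [kg·s⁻²·A⁻¹] · [m²·s⁻¹] = kg·m²·s⁻³·A⁻¹
  445 J·C⁻¹:  J·C⁻¹ = N·m·(s·A)⁻¹ = kg·m²·s⁻³·A⁻¹
Every term reduces to kg·m²·s⁻³·A⁻¹.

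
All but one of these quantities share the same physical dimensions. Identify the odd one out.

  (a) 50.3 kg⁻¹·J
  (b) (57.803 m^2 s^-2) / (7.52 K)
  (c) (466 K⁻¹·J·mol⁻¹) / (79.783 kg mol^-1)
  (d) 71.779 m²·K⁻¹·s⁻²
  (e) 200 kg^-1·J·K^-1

(a)

Dimensions:
  (a) J·kg⁻¹ = N·m·kg⁻¹ = m²·s⁻²
  (b) [m²·s⁻²] / [K] = m²·s⁻²·K⁻¹
  (c) [kg·m²·s⁻²·K⁻¹·mol⁻¹] / [kg·mol⁻¹] = m²·s⁻²·K⁻¹
  (d) m²·s⁻²·K⁻¹
  (e) J·kg⁻¹·K⁻¹ = N·m·kg⁻¹·K⁻¹ = m²·s⁻²·K⁻¹
All reduce to m²·s⁻²·K⁻¹ except (a), which is m²·s⁻².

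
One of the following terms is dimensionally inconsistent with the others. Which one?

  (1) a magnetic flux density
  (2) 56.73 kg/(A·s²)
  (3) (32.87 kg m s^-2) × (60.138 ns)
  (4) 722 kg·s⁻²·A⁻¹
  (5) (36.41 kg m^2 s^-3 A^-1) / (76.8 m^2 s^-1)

(3)

In SI base units:
  (1) [magnetic flux density] = kg·s⁻²·A⁻¹
  (2) kg·s⁻²·A⁻¹
  (3) [kg·m·s⁻²] · [s] = kg·m·s⁻¹
  (4) kg·s⁻²·A⁻¹
  (5) [kg·m²·s⁻³·A⁻¹] / [m²·s⁻¹] = kg·s⁻²·A⁻¹
All reduce to kg·s⁻²·A⁻¹ except (3), which is kg·m·s⁻¹.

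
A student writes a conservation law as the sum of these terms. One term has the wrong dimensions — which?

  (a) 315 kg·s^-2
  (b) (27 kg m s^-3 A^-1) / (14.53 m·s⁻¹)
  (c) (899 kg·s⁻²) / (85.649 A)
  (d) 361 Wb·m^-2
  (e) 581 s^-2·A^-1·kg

Dimensions:
  (a) kg·s⁻²
  (b) [kg·m·s⁻³·A⁻¹] / [m·s⁻¹] = kg·s⁻²·A⁻¹
  (c) [kg·s⁻²] / [A] = kg·s⁻²·A⁻¹
  (d) Wb·m⁻² = V·s·m⁻² = kg·s⁻²·A⁻¹
  (e) kg·s⁻²·A⁻¹
All reduce to kg·s⁻²·A⁻¹ except (a), which is kg·s⁻².

(a)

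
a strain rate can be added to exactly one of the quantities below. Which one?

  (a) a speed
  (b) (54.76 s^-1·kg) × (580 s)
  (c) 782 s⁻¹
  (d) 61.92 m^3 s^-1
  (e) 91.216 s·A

(c)

Reference: [strain rate] = s⁻¹.
Each option:
  (a) [speed] = m·s⁻¹
  (b) [kg·s⁻¹] · [s] = kg
  (c) s⁻¹  ← same
  (d) m³·s⁻¹
  (e) A·s = s·A
Only (c) matches s⁻¹.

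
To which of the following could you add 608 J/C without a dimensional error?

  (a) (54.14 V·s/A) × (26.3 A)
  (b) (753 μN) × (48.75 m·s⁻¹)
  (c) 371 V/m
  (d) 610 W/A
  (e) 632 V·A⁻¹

Reference: J·C⁻¹ = N·m·(s·A)⁻¹ = kg·m²·s⁻³·A⁻¹.
Each option:
  (a) [kg·m²·s⁻²·A⁻²] · [A] = kg·m²·s⁻²·A⁻¹
  (b) [kg·m·s⁻²] · [m·s⁻¹] = kg·m²·s⁻³
  (c) V·m⁻¹ = J·C⁻¹·m⁻¹ = kg·m·s⁻³·A⁻¹
  (d) W·A⁻¹ = J·s⁻¹·A⁻¹ = kg·m²·s⁻³·A⁻¹  ← same
  (e) V·A⁻¹ = J·C⁻¹·A⁻¹ = kg·m²·s⁻³·A⁻²
Only (d) matches kg·m²·s⁻³·A⁻¹.

(d)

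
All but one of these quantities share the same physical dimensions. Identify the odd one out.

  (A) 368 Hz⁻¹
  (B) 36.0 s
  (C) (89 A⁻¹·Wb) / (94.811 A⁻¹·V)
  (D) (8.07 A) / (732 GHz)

(D)

Work out the base dimensions of each:
  (A) Hz⁻¹ = (s⁻¹)⁻¹ = s
  (B) s
  (C) [kg·m²·s⁻²·A⁻²] / [kg·m²·s⁻³·A⁻²] = s
  (D) [A] / [s⁻¹] = s·A
All reduce to s except (D), which is s·A.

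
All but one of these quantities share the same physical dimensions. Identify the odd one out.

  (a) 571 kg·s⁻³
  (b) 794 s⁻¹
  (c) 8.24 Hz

Work out the base dimensions of each:
  (a) kg·s⁻³
  (b) s⁻¹
  (c) Hz = s⁻¹
All reduce to s⁻¹ except (a), which is kg·s⁻³.

(a)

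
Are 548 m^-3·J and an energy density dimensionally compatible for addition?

In SI base units:
  548 m^-3·J:  J·m⁻³ = N·m·m⁻³ = kg·m⁻¹·s⁻²
  an energy density:  [energy density] = kg·m⁻¹·s⁻²
Both are kg·m⁻¹·s⁻², so they have the same dimensions and can be added.

Yes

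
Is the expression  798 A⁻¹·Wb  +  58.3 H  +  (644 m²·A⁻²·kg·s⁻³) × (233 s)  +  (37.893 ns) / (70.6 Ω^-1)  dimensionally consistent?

Yes

Dimensions:
  798 A⁻¹·Wb:  Wb·A⁻¹ = V·s·A⁻¹ = kg·m²·s⁻²·A⁻²
  58.3 H:  H = V·s·A⁻¹ = kg·m²·s⁻²·A⁻²
  (644 m²·A⁻²·kg·s⁻³) × (233 s):  [kg·m²·s⁻³·A⁻²] · [s] = kg·m²·s⁻²·A⁻²
  (37.893 ns) / (70.6 Ω^-1):  [s] / [kg⁻¹·m⁻²·s³·A²] = kg·m²·s⁻²·A⁻²
Every term reduces to kg·m²·s⁻²·A⁻².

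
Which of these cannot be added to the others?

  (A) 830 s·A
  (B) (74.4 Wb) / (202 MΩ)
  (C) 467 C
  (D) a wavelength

In SI base units:
  (A) s·A
  (B) [kg·m²·s⁻²·A⁻¹] / [kg·m²·s⁻³·A⁻²] = s·A
  (C) C = s·A
  (D) [wavelength] = m
All reduce to s·A except (D), which is m.

(D)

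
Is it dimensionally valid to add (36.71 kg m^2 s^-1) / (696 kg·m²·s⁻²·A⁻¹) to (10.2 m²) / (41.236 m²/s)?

No

In SI base units:
  (36.71 kg m^2 s^-1) / (696 kg·m²·s⁻²·A⁻¹):  [kg·m²·s⁻¹] / [kg·m²·s⁻²·A⁻¹] = s·A
  (10.2 m²) / (41.236 m²/s):  [m²] / [m²·s⁻¹] = s
s·A ≠ s, so they cannot be added.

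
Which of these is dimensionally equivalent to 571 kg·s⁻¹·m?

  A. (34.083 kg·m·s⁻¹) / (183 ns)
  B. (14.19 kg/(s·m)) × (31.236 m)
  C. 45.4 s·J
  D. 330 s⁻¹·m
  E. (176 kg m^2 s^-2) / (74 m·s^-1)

Reference: kg·m·s⁻¹.
Each option:
  A. [kg·m·s⁻¹] / [s] = kg·m·s⁻²
  B. [kg·m⁻¹·s⁻¹] · [m] = kg·s⁻¹
  C. J·s = N·m·s = kg·m²·s⁻¹
  D. m·s⁻¹
  E. [kg·m²·s⁻²] / [m·s⁻¹] = kg·m·s⁻¹  ← same
Only E. matches kg·m·s⁻¹.

E.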